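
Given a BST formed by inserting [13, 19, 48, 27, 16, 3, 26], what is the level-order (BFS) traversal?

Tree insertion order: [13, 19, 48, 27, 16, 3, 26]
Tree (level-order array): [13, 3, 19, None, None, 16, 48, None, None, 27, None, 26]
BFS from the root, enqueuing left then right child of each popped node:
  queue [13] -> pop 13, enqueue [3, 19], visited so far: [13]
  queue [3, 19] -> pop 3, enqueue [none], visited so far: [13, 3]
  queue [19] -> pop 19, enqueue [16, 48], visited so far: [13, 3, 19]
  queue [16, 48] -> pop 16, enqueue [none], visited so far: [13, 3, 19, 16]
  queue [48] -> pop 48, enqueue [27], visited so far: [13, 3, 19, 16, 48]
  queue [27] -> pop 27, enqueue [26], visited so far: [13, 3, 19, 16, 48, 27]
  queue [26] -> pop 26, enqueue [none], visited so far: [13, 3, 19, 16, 48, 27, 26]
Result: [13, 3, 19, 16, 48, 27, 26]


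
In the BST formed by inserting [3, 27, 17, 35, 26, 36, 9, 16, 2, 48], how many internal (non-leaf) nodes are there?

Tree built from: [3, 27, 17, 35, 26, 36, 9, 16, 2, 48]
Tree (level-order array): [3, 2, 27, None, None, 17, 35, 9, 26, None, 36, None, 16, None, None, None, 48]
Rule: An internal node has at least one child.
Per-node child counts:
  node 3: 2 child(ren)
  node 2: 0 child(ren)
  node 27: 2 child(ren)
  node 17: 2 child(ren)
  node 9: 1 child(ren)
  node 16: 0 child(ren)
  node 26: 0 child(ren)
  node 35: 1 child(ren)
  node 36: 1 child(ren)
  node 48: 0 child(ren)
Matching nodes: [3, 27, 17, 9, 35, 36]
Count of internal (non-leaf) nodes: 6


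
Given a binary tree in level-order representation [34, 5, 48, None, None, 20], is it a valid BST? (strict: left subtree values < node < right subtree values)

Level-order array: [34, 5, 48, None, None, 20]
Validate using subtree bounds (lo, hi): at each node, require lo < value < hi,
then recurse left with hi=value and right with lo=value.
Preorder trace (stopping at first violation):
  at node 34 with bounds (-inf, +inf): OK
  at node 5 with bounds (-inf, 34): OK
  at node 48 with bounds (34, +inf): OK
  at node 20 with bounds (34, 48): VIOLATION
Node 20 violates its bound: not (34 < 20 < 48).
Result: Not a valid BST


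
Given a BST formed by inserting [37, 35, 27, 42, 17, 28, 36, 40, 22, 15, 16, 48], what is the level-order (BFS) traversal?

Tree insertion order: [37, 35, 27, 42, 17, 28, 36, 40, 22, 15, 16, 48]
Tree (level-order array): [37, 35, 42, 27, 36, 40, 48, 17, 28, None, None, None, None, None, None, 15, 22, None, None, None, 16]
BFS from the root, enqueuing left then right child of each popped node:
  queue [37] -> pop 37, enqueue [35, 42], visited so far: [37]
  queue [35, 42] -> pop 35, enqueue [27, 36], visited so far: [37, 35]
  queue [42, 27, 36] -> pop 42, enqueue [40, 48], visited so far: [37, 35, 42]
  queue [27, 36, 40, 48] -> pop 27, enqueue [17, 28], visited so far: [37, 35, 42, 27]
  queue [36, 40, 48, 17, 28] -> pop 36, enqueue [none], visited so far: [37, 35, 42, 27, 36]
  queue [40, 48, 17, 28] -> pop 40, enqueue [none], visited so far: [37, 35, 42, 27, 36, 40]
  queue [48, 17, 28] -> pop 48, enqueue [none], visited so far: [37, 35, 42, 27, 36, 40, 48]
  queue [17, 28] -> pop 17, enqueue [15, 22], visited so far: [37, 35, 42, 27, 36, 40, 48, 17]
  queue [28, 15, 22] -> pop 28, enqueue [none], visited so far: [37, 35, 42, 27, 36, 40, 48, 17, 28]
  queue [15, 22] -> pop 15, enqueue [16], visited so far: [37, 35, 42, 27, 36, 40, 48, 17, 28, 15]
  queue [22, 16] -> pop 22, enqueue [none], visited so far: [37, 35, 42, 27, 36, 40, 48, 17, 28, 15, 22]
  queue [16] -> pop 16, enqueue [none], visited so far: [37, 35, 42, 27, 36, 40, 48, 17, 28, 15, 22, 16]
Result: [37, 35, 42, 27, 36, 40, 48, 17, 28, 15, 22, 16]


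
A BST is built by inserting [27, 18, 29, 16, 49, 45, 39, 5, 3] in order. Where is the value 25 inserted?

Starting tree (level order): [27, 18, 29, 16, None, None, 49, 5, None, 45, None, 3, None, 39]
Insertion path: 27 -> 18
Result: insert 25 as right child of 18
Final tree (level order): [27, 18, 29, 16, 25, None, 49, 5, None, None, None, 45, None, 3, None, 39]


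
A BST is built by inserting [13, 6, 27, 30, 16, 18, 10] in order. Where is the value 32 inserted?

Starting tree (level order): [13, 6, 27, None, 10, 16, 30, None, None, None, 18]
Insertion path: 13 -> 27 -> 30
Result: insert 32 as right child of 30
Final tree (level order): [13, 6, 27, None, 10, 16, 30, None, None, None, 18, None, 32]


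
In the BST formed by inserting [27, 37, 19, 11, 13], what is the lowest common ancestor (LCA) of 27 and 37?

Tree insertion order: [27, 37, 19, 11, 13]
Tree (level-order array): [27, 19, 37, 11, None, None, None, None, 13]
In a BST, the LCA of p=27, q=37 is the first node v on the
root-to-leaf path with p <= v <= q (go left if both < v, right if both > v).
Walk from root:
  at 27: 27 <= 27 <= 37, this is the LCA
LCA = 27


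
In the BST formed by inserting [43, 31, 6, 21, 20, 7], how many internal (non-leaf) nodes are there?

Tree built from: [43, 31, 6, 21, 20, 7]
Tree (level-order array): [43, 31, None, 6, None, None, 21, 20, None, 7]
Rule: An internal node has at least one child.
Per-node child counts:
  node 43: 1 child(ren)
  node 31: 1 child(ren)
  node 6: 1 child(ren)
  node 21: 1 child(ren)
  node 20: 1 child(ren)
  node 7: 0 child(ren)
Matching nodes: [43, 31, 6, 21, 20]
Count of internal (non-leaf) nodes: 5


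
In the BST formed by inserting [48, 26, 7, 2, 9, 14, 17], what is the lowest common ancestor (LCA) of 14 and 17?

Tree insertion order: [48, 26, 7, 2, 9, 14, 17]
Tree (level-order array): [48, 26, None, 7, None, 2, 9, None, None, None, 14, None, 17]
In a BST, the LCA of p=14, q=17 is the first node v on the
root-to-leaf path with p <= v <= q (go left if both < v, right if both > v).
Walk from root:
  at 48: both 14 and 17 < 48, go left
  at 26: both 14 and 17 < 26, go left
  at 7: both 14 and 17 > 7, go right
  at 9: both 14 and 17 > 9, go right
  at 14: 14 <= 14 <= 17, this is the LCA
LCA = 14


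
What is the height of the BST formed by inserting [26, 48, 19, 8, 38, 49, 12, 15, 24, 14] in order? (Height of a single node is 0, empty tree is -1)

Insertion order: [26, 48, 19, 8, 38, 49, 12, 15, 24, 14]
Tree (level-order array): [26, 19, 48, 8, 24, 38, 49, None, 12, None, None, None, None, None, None, None, 15, 14]
Compute height bottom-up (empty subtree = -1):
  height(14) = 1 + max(-1, -1) = 0
  height(15) = 1 + max(0, -1) = 1
  height(12) = 1 + max(-1, 1) = 2
  height(8) = 1 + max(-1, 2) = 3
  height(24) = 1 + max(-1, -1) = 0
  height(19) = 1 + max(3, 0) = 4
  height(38) = 1 + max(-1, -1) = 0
  height(49) = 1 + max(-1, -1) = 0
  height(48) = 1 + max(0, 0) = 1
  height(26) = 1 + max(4, 1) = 5
Height = 5


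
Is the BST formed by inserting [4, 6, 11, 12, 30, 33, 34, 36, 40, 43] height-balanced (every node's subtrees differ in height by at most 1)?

Tree (level-order array): [4, None, 6, None, 11, None, 12, None, 30, None, 33, None, 34, None, 36, None, 40, None, 43]
Definition: a tree is height-balanced if, at every node, |h(left) - h(right)| <= 1 (empty subtree has height -1).
Bottom-up per-node check:
  node 43: h_left=-1, h_right=-1, diff=0 [OK], height=0
  node 40: h_left=-1, h_right=0, diff=1 [OK], height=1
  node 36: h_left=-1, h_right=1, diff=2 [FAIL (|-1-1|=2 > 1)], height=2
  node 34: h_left=-1, h_right=2, diff=3 [FAIL (|-1-2|=3 > 1)], height=3
  node 33: h_left=-1, h_right=3, diff=4 [FAIL (|-1-3|=4 > 1)], height=4
  node 30: h_left=-1, h_right=4, diff=5 [FAIL (|-1-4|=5 > 1)], height=5
  node 12: h_left=-1, h_right=5, diff=6 [FAIL (|-1-5|=6 > 1)], height=6
  node 11: h_left=-1, h_right=6, diff=7 [FAIL (|-1-6|=7 > 1)], height=7
  node 6: h_left=-1, h_right=7, diff=8 [FAIL (|-1-7|=8 > 1)], height=8
  node 4: h_left=-1, h_right=8, diff=9 [FAIL (|-1-8|=9 > 1)], height=9
Node 36 violates the condition: |-1 - 1| = 2 > 1.
Result: Not balanced


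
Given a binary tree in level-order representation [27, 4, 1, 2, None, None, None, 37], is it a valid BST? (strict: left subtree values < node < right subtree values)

Level-order array: [27, 4, 1, 2, None, None, None, 37]
Validate using subtree bounds (lo, hi): at each node, require lo < value < hi,
then recurse left with hi=value and right with lo=value.
Preorder trace (stopping at first violation):
  at node 27 with bounds (-inf, +inf): OK
  at node 4 with bounds (-inf, 27): OK
  at node 2 with bounds (-inf, 4): OK
  at node 37 with bounds (-inf, 2): VIOLATION
Node 37 violates its bound: not (-inf < 37 < 2).
Result: Not a valid BST


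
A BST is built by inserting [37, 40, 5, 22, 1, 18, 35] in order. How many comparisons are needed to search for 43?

Search path for 43: 37 -> 40
Found: False
Comparisons: 2


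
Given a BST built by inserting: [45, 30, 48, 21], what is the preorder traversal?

Tree insertion order: [45, 30, 48, 21]
Tree (level-order array): [45, 30, 48, 21]
Preorder traversal: [45, 30, 21, 48]


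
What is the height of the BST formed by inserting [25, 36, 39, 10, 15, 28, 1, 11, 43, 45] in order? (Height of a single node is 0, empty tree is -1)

Insertion order: [25, 36, 39, 10, 15, 28, 1, 11, 43, 45]
Tree (level-order array): [25, 10, 36, 1, 15, 28, 39, None, None, 11, None, None, None, None, 43, None, None, None, 45]
Compute height bottom-up (empty subtree = -1):
  height(1) = 1 + max(-1, -1) = 0
  height(11) = 1 + max(-1, -1) = 0
  height(15) = 1 + max(0, -1) = 1
  height(10) = 1 + max(0, 1) = 2
  height(28) = 1 + max(-1, -1) = 0
  height(45) = 1 + max(-1, -1) = 0
  height(43) = 1 + max(-1, 0) = 1
  height(39) = 1 + max(-1, 1) = 2
  height(36) = 1 + max(0, 2) = 3
  height(25) = 1 + max(2, 3) = 4
Height = 4


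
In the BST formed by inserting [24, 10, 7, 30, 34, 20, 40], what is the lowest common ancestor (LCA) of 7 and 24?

Tree insertion order: [24, 10, 7, 30, 34, 20, 40]
Tree (level-order array): [24, 10, 30, 7, 20, None, 34, None, None, None, None, None, 40]
In a BST, the LCA of p=7, q=24 is the first node v on the
root-to-leaf path with p <= v <= q (go left if both < v, right if both > v).
Walk from root:
  at 24: 7 <= 24 <= 24, this is the LCA
LCA = 24


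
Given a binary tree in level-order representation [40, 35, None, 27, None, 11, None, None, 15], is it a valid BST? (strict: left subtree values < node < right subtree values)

Level-order array: [40, 35, None, 27, None, 11, None, None, 15]
Validate using subtree bounds (lo, hi): at each node, require lo < value < hi,
then recurse left with hi=value and right with lo=value.
Preorder trace (stopping at first violation):
  at node 40 with bounds (-inf, +inf): OK
  at node 35 with bounds (-inf, 40): OK
  at node 27 with bounds (-inf, 35): OK
  at node 11 with bounds (-inf, 27): OK
  at node 15 with bounds (11, 27): OK
No violation found at any node.
Result: Valid BST


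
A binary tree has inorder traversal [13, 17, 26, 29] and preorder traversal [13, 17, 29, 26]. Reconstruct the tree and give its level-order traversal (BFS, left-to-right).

Inorder:  [13, 17, 26, 29]
Preorder: [13, 17, 29, 26]
Algorithm: preorder visits root first, so consume preorder in order;
for each root, split the current inorder slice at that value into
left-subtree inorder and right-subtree inorder, then recurse.
Recursive splits:
  root=13; inorder splits into left=[], right=[17, 26, 29]
  root=17; inorder splits into left=[], right=[26, 29]
  root=29; inorder splits into left=[26], right=[]
  root=26; inorder splits into left=[], right=[]
Reconstructed level-order: [13, 17, 29, 26]


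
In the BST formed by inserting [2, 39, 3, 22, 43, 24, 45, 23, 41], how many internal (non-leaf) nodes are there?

Tree built from: [2, 39, 3, 22, 43, 24, 45, 23, 41]
Tree (level-order array): [2, None, 39, 3, 43, None, 22, 41, 45, None, 24, None, None, None, None, 23]
Rule: An internal node has at least one child.
Per-node child counts:
  node 2: 1 child(ren)
  node 39: 2 child(ren)
  node 3: 1 child(ren)
  node 22: 1 child(ren)
  node 24: 1 child(ren)
  node 23: 0 child(ren)
  node 43: 2 child(ren)
  node 41: 0 child(ren)
  node 45: 0 child(ren)
Matching nodes: [2, 39, 3, 22, 24, 43]
Count of internal (non-leaf) nodes: 6


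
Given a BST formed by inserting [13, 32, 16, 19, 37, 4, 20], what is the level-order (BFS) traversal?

Tree insertion order: [13, 32, 16, 19, 37, 4, 20]
Tree (level-order array): [13, 4, 32, None, None, 16, 37, None, 19, None, None, None, 20]
BFS from the root, enqueuing left then right child of each popped node:
  queue [13] -> pop 13, enqueue [4, 32], visited so far: [13]
  queue [4, 32] -> pop 4, enqueue [none], visited so far: [13, 4]
  queue [32] -> pop 32, enqueue [16, 37], visited so far: [13, 4, 32]
  queue [16, 37] -> pop 16, enqueue [19], visited so far: [13, 4, 32, 16]
  queue [37, 19] -> pop 37, enqueue [none], visited so far: [13, 4, 32, 16, 37]
  queue [19] -> pop 19, enqueue [20], visited so far: [13, 4, 32, 16, 37, 19]
  queue [20] -> pop 20, enqueue [none], visited so far: [13, 4, 32, 16, 37, 19, 20]
Result: [13, 4, 32, 16, 37, 19, 20]


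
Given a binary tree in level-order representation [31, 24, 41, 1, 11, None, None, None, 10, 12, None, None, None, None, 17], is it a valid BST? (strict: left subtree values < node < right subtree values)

Level-order array: [31, 24, 41, 1, 11, None, None, None, 10, 12, None, None, None, None, 17]
Validate using subtree bounds (lo, hi): at each node, require lo < value < hi,
then recurse left with hi=value and right with lo=value.
Preorder trace (stopping at first violation):
  at node 31 with bounds (-inf, +inf): OK
  at node 24 with bounds (-inf, 31): OK
  at node 1 with bounds (-inf, 24): OK
  at node 10 with bounds (1, 24): OK
  at node 11 with bounds (24, 31): VIOLATION
Node 11 violates its bound: not (24 < 11 < 31).
Result: Not a valid BST


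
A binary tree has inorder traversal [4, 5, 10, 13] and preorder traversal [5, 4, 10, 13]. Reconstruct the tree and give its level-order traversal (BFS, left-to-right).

Inorder:  [4, 5, 10, 13]
Preorder: [5, 4, 10, 13]
Algorithm: preorder visits root first, so consume preorder in order;
for each root, split the current inorder slice at that value into
left-subtree inorder and right-subtree inorder, then recurse.
Recursive splits:
  root=5; inorder splits into left=[4], right=[10, 13]
  root=4; inorder splits into left=[], right=[]
  root=10; inorder splits into left=[], right=[13]
  root=13; inorder splits into left=[], right=[]
Reconstructed level-order: [5, 4, 10, 13]


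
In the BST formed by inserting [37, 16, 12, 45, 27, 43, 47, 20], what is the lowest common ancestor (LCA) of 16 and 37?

Tree insertion order: [37, 16, 12, 45, 27, 43, 47, 20]
Tree (level-order array): [37, 16, 45, 12, 27, 43, 47, None, None, 20]
In a BST, the LCA of p=16, q=37 is the first node v on the
root-to-leaf path with p <= v <= q (go left if both < v, right if both > v).
Walk from root:
  at 37: 16 <= 37 <= 37, this is the LCA
LCA = 37


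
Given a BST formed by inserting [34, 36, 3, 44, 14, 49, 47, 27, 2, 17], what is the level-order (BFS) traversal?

Tree insertion order: [34, 36, 3, 44, 14, 49, 47, 27, 2, 17]
Tree (level-order array): [34, 3, 36, 2, 14, None, 44, None, None, None, 27, None, 49, 17, None, 47]
BFS from the root, enqueuing left then right child of each popped node:
  queue [34] -> pop 34, enqueue [3, 36], visited so far: [34]
  queue [3, 36] -> pop 3, enqueue [2, 14], visited so far: [34, 3]
  queue [36, 2, 14] -> pop 36, enqueue [44], visited so far: [34, 3, 36]
  queue [2, 14, 44] -> pop 2, enqueue [none], visited so far: [34, 3, 36, 2]
  queue [14, 44] -> pop 14, enqueue [27], visited so far: [34, 3, 36, 2, 14]
  queue [44, 27] -> pop 44, enqueue [49], visited so far: [34, 3, 36, 2, 14, 44]
  queue [27, 49] -> pop 27, enqueue [17], visited so far: [34, 3, 36, 2, 14, 44, 27]
  queue [49, 17] -> pop 49, enqueue [47], visited so far: [34, 3, 36, 2, 14, 44, 27, 49]
  queue [17, 47] -> pop 17, enqueue [none], visited so far: [34, 3, 36, 2, 14, 44, 27, 49, 17]
  queue [47] -> pop 47, enqueue [none], visited so far: [34, 3, 36, 2, 14, 44, 27, 49, 17, 47]
Result: [34, 3, 36, 2, 14, 44, 27, 49, 17, 47]


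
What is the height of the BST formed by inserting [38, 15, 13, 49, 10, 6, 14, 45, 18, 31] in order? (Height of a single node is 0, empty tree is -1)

Insertion order: [38, 15, 13, 49, 10, 6, 14, 45, 18, 31]
Tree (level-order array): [38, 15, 49, 13, 18, 45, None, 10, 14, None, 31, None, None, 6]
Compute height bottom-up (empty subtree = -1):
  height(6) = 1 + max(-1, -1) = 0
  height(10) = 1 + max(0, -1) = 1
  height(14) = 1 + max(-1, -1) = 0
  height(13) = 1 + max(1, 0) = 2
  height(31) = 1 + max(-1, -1) = 0
  height(18) = 1 + max(-1, 0) = 1
  height(15) = 1 + max(2, 1) = 3
  height(45) = 1 + max(-1, -1) = 0
  height(49) = 1 + max(0, -1) = 1
  height(38) = 1 + max(3, 1) = 4
Height = 4


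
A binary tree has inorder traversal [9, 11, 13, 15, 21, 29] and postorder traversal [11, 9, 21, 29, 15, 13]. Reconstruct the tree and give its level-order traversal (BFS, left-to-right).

Inorder:   [9, 11, 13, 15, 21, 29]
Postorder: [11, 9, 21, 29, 15, 13]
Algorithm: postorder visits root last, so walk postorder right-to-left;
each value is the root of the current inorder slice — split it at that
value, recurse on the right subtree first, then the left.
Recursive splits:
  root=13; inorder splits into left=[9, 11], right=[15, 21, 29]
  root=15; inorder splits into left=[], right=[21, 29]
  root=29; inorder splits into left=[21], right=[]
  root=21; inorder splits into left=[], right=[]
  root=9; inorder splits into left=[], right=[11]
  root=11; inorder splits into left=[], right=[]
Reconstructed level-order: [13, 9, 15, 11, 29, 21]


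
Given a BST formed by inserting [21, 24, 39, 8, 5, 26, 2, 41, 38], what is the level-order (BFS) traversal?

Tree insertion order: [21, 24, 39, 8, 5, 26, 2, 41, 38]
Tree (level-order array): [21, 8, 24, 5, None, None, 39, 2, None, 26, 41, None, None, None, 38]
BFS from the root, enqueuing left then right child of each popped node:
  queue [21] -> pop 21, enqueue [8, 24], visited so far: [21]
  queue [8, 24] -> pop 8, enqueue [5], visited so far: [21, 8]
  queue [24, 5] -> pop 24, enqueue [39], visited so far: [21, 8, 24]
  queue [5, 39] -> pop 5, enqueue [2], visited so far: [21, 8, 24, 5]
  queue [39, 2] -> pop 39, enqueue [26, 41], visited so far: [21, 8, 24, 5, 39]
  queue [2, 26, 41] -> pop 2, enqueue [none], visited so far: [21, 8, 24, 5, 39, 2]
  queue [26, 41] -> pop 26, enqueue [38], visited so far: [21, 8, 24, 5, 39, 2, 26]
  queue [41, 38] -> pop 41, enqueue [none], visited so far: [21, 8, 24, 5, 39, 2, 26, 41]
  queue [38] -> pop 38, enqueue [none], visited so far: [21, 8, 24, 5, 39, 2, 26, 41, 38]
Result: [21, 8, 24, 5, 39, 2, 26, 41, 38]


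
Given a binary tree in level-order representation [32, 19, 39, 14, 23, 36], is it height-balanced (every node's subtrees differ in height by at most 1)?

Tree (level-order array): [32, 19, 39, 14, 23, 36]
Definition: a tree is height-balanced if, at every node, |h(left) - h(right)| <= 1 (empty subtree has height -1).
Bottom-up per-node check:
  node 14: h_left=-1, h_right=-1, diff=0 [OK], height=0
  node 23: h_left=-1, h_right=-1, diff=0 [OK], height=0
  node 19: h_left=0, h_right=0, diff=0 [OK], height=1
  node 36: h_left=-1, h_right=-1, diff=0 [OK], height=0
  node 39: h_left=0, h_right=-1, diff=1 [OK], height=1
  node 32: h_left=1, h_right=1, diff=0 [OK], height=2
All nodes satisfy the balance condition.
Result: Balanced


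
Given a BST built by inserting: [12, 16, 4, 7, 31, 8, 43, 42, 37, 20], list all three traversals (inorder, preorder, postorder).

Tree insertion order: [12, 16, 4, 7, 31, 8, 43, 42, 37, 20]
Tree (level-order array): [12, 4, 16, None, 7, None, 31, None, 8, 20, 43, None, None, None, None, 42, None, 37]
Inorder (L, root, R): [4, 7, 8, 12, 16, 20, 31, 37, 42, 43]
Preorder (root, L, R): [12, 4, 7, 8, 16, 31, 20, 43, 42, 37]
Postorder (L, R, root): [8, 7, 4, 20, 37, 42, 43, 31, 16, 12]


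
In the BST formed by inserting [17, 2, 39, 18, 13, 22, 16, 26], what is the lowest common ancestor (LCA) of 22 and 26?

Tree insertion order: [17, 2, 39, 18, 13, 22, 16, 26]
Tree (level-order array): [17, 2, 39, None, 13, 18, None, None, 16, None, 22, None, None, None, 26]
In a BST, the LCA of p=22, q=26 is the first node v on the
root-to-leaf path with p <= v <= q (go left if both < v, right if both > v).
Walk from root:
  at 17: both 22 and 26 > 17, go right
  at 39: both 22 and 26 < 39, go left
  at 18: both 22 and 26 > 18, go right
  at 22: 22 <= 22 <= 26, this is the LCA
LCA = 22


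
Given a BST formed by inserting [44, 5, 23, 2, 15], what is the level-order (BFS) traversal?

Tree insertion order: [44, 5, 23, 2, 15]
Tree (level-order array): [44, 5, None, 2, 23, None, None, 15]
BFS from the root, enqueuing left then right child of each popped node:
  queue [44] -> pop 44, enqueue [5], visited so far: [44]
  queue [5] -> pop 5, enqueue [2, 23], visited so far: [44, 5]
  queue [2, 23] -> pop 2, enqueue [none], visited so far: [44, 5, 2]
  queue [23] -> pop 23, enqueue [15], visited so far: [44, 5, 2, 23]
  queue [15] -> pop 15, enqueue [none], visited so far: [44, 5, 2, 23, 15]
Result: [44, 5, 2, 23, 15]


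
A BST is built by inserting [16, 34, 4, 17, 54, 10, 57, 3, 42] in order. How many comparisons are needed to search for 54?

Search path for 54: 16 -> 34 -> 54
Found: True
Comparisons: 3


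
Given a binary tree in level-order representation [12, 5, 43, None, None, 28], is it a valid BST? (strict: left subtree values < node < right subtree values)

Level-order array: [12, 5, 43, None, None, 28]
Validate using subtree bounds (lo, hi): at each node, require lo < value < hi,
then recurse left with hi=value and right with lo=value.
Preorder trace (stopping at first violation):
  at node 12 with bounds (-inf, +inf): OK
  at node 5 with bounds (-inf, 12): OK
  at node 43 with bounds (12, +inf): OK
  at node 28 with bounds (12, 43): OK
No violation found at any node.
Result: Valid BST


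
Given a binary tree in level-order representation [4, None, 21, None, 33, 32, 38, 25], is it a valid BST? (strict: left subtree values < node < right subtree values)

Level-order array: [4, None, 21, None, 33, 32, 38, 25]
Validate using subtree bounds (lo, hi): at each node, require lo < value < hi,
then recurse left with hi=value and right with lo=value.
Preorder trace (stopping at first violation):
  at node 4 with bounds (-inf, +inf): OK
  at node 21 with bounds (4, +inf): OK
  at node 33 with bounds (21, +inf): OK
  at node 32 with bounds (21, 33): OK
  at node 25 with bounds (21, 32): OK
  at node 38 with bounds (33, +inf): OK
No violation found at any node.
Result: Valid BST


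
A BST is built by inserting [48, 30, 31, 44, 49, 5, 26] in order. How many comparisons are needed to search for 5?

Search path for 5: 48 -> 30 -> 5
Found: True
Comparisons: 3


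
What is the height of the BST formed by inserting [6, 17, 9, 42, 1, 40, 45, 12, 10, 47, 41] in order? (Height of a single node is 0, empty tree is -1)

Insertion order: [6, 17, 9, 42, 1, 40, 45, 12, 10, 47, 41]
Tree (level-order array): [6, 1, 17, None, None, 9, 42, None, 12, 40, 45, 10, None, None, 41, None, 47]
Compute height bottom-up (empty subtree = -1):
  height(1) = 1 + max(-1, -1) = 0
  height(10) = 1 + max(-1, -1) = 0
  height(12) = 1 + max(0, -1) = 1
  height(9) = 1 + max(-1, 1) = 2
  height(41) = 1 + max(-1, -1) = 0
  height(40) = 1 + max(-1, 0) = 1
  height(47) = 1 + max(-1, -1) = 0
  height(45) = 1 + max(-1, 0) = 1
  height(42) = 1 + max(1, 1) = 2
  height(17) = 1 + max(2, 2) = 3
  height(6) = 1 + max(0, 3) = 4
Height = 4


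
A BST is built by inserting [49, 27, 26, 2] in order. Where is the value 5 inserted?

Starting tree (level order): [49, 27, None, 26, None, 2]
Insertion path: 49 -> 27 -> 26 -> 2
Result: insert 5 as right child of 2
Final tree (level order): [49, 27, None, 26, None, 2, None, None, 5]


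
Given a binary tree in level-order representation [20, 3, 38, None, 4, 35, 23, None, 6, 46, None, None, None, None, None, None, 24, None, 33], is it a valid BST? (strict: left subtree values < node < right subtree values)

Level-order array: [20, 3, 38, None, 4, 35, 23, None, 6, 46, None, None, None, None, None, None, 24, None, 33]
Validate using subtree bounds (lo, hi): at each node, require lo < value < hi,
then recurse left with hi=value and right with lo=value.
Preorder trace (stopping at first violation):
  at node 20 with bounds (-inf, +inf): OK
  at node 3 with bounds (-inf, 20): OK
  at node 4 with bounds (3, 20): OK
  at node 6 with bounds (4, 20): OK
  at node 38 with bounds (20, +inf): OK
  at node 35 with bounds (20, 38): OK
  at node 46 with bounds (20, 35): VIOLATION
Node 46 violates its bound: not (20 < 46 < 35).
Result: Not a valid BST


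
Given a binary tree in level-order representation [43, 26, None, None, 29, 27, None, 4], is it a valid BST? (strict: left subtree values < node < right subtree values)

Level-order array: [43, 26, None, None, 29, 27, None, 4]
Validate using subtree bounds (lo, hi): at each node, require lo < value < hi,
then recurse left with hi=value and right with lo=value.
Preorder trace (stopping at first violation):
  at node 43 with bounds (-inf, +inf): OK
  at node 26 with bounds (-inf, 43): OK
  at node 29 with bounds (26, 43): OK
  at node 27 with bounds (26, 29): OK
  at node 4 with bounds (26, 27): VIOLATION
Node 4 violates its bound: not (26 < 4 < 27).
Result: Not a valid BST


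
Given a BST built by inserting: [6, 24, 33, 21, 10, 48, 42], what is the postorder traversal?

Tree insertion order: [6, 24, 33, 21, 10, 48, 42]
Tree (level-order array): [6, None, 24, 21, 33, 10, None, None, 48, None, None, 42]
Postorder traversal: [10, 21, 42, 48, 33, 24, 6]


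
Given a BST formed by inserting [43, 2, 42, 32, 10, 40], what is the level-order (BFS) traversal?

Tree insertion order: [43, 2, 42, 32, 10, 40]
Tree (level-order array): [43, 2, None, None, 42, 32, None, 10, 40]
BFS from the root, enqueuing left then right child of each popped node:
  queue [43] -> pop 43, enqueue [2], visited so far: [43]
  queue [2] -> pop 2, enqueue [42], visited so far: [43, 2]
  queue [42] -> pop 42, enqueue [32], visited so far: [43, 2, 42]
  queue [32] -> pop 32, enqueue [10, 40], visited so far: [43, 2, 42, 32]
  queue [10, 40] -> pop 10, enqueue [none], visited so far: [43, 2, 42, 32, 10]
  queue [40] -> pop 40, enqueue [none], visited so far: [43, 2, 42, 32, 10, 40]
Result: [43, 2, 42, 32, 10, 40]


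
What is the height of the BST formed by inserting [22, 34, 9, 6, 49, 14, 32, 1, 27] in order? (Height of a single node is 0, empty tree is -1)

Insertion order: [22, 34, 9, 6, 49, 14, 32, 1, 27]
Tree (level-order array): [22, 9, 34, 6, 14, 32, 49, 1, None, None, None, 27]
Compute height bottom-up (empty subtree = -1):
  height(1) = 1 + max(-1, -1) = 0
  height(6) = 1 + max(0, -1) = 1
  height(14) = 1 + max(-1, -1) = 0
  height(9) = 1 + max(1, 0) = 2
  height(27) = 1 + max(-1, -1) = 0
  height(32) = 1 + max(0, -1) = 1
  height(49) = 1 + max(-1, -1) = 0
  height(34) = 1 + max(1, 0) = 2
  height(22) = 1 + max(2, 2) = 3
Height = 3


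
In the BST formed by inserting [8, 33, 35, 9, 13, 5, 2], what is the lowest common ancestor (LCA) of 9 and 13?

Tree insertion order: [8, 33, 35, 9, 13, 5, 2]
Tree (level-order array): [8, 5, 33, 2, None, 9, 35, None, None, None, 13]
In a BST, the LCA of p=9, q=13 is the first node v on the
root-to-leaf path with p <= v <= q (go left if both < v, right if both > v).
Walk from root:
  at 8: both 9 and 13 > 8, go right
  at 33: both 9 and 13 < 33, go left
  at 9: 9 <= 9 <= 13, this is the LCA
LCA = 9


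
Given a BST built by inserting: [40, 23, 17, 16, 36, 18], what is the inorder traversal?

Tree insertion order: [40, 23, 17, 16, 36, 18]
Tree (level-order array): [40, 23, None, 17, 36, 16, 18]
Inorder traversal: [16, 17, 18, 23, 36, 40]


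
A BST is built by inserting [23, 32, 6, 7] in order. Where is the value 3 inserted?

Starting tree (level order): [23, 6, 32, None, 7]
Insertion path: 23 -> 6
Result: insert 3 as left child of 6
Final tree (level order): [23, 6, 32, 3, 7]


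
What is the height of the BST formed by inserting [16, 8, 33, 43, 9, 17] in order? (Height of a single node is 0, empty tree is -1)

Insertion order: [16, 8, 33, 43, 9, 17]
Tree (level-order array): [16, 8, 33, None, 9, 17, 43]
Compute height bottom-up (empty subtree = -1):
  height(9) = 1 + max(-1, -1) = 0
  height(8) = 1 + max(-1, 0) = 1
  height(17) = 1 + max(-1, -1) = 0
  height(43) = 1 + max(-1, -1) = 0
  height(33) = 1 + max(0, 0) = 1
  height(16) = 1 + max(1, 1) = 2
Height = 2


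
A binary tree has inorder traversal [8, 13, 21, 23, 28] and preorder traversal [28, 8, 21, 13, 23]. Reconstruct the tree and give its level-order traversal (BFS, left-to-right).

Inorder:  [8, 13, 21, 23, 28]
Preorder: [28, 8, 21, 13, 23]
Algorithm: preorder visits root first, so consume preorder in order;
for each root, split the current inorder slice at that value into
left-subtree inorder and right-subtree inorder, then recurse.
Recursive splits:
  root=28; inorder splits into left=[8, 13, 21, 23], right=[]
  root=8; inorder splits into left=[], right=[13, 21, 23]
  root=21; inorder splits into left=[13], right=[23]
  root=13; inorder splits into left=[], right=[]
  root=23; inorder splits into left=[], right=[]
Reconstructed level-order: [28, 8, 21, 13, 23]


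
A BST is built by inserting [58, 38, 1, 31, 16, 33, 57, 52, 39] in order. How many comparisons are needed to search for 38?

Search path for 38: 58 -> 38
Found: True
Comparisons: 2


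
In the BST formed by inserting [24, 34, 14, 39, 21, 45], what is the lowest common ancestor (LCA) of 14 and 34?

Tree insertion order: [24, 34, 14, 39, 21, 45]
Tree (level-order array): [24, 14, 34, None, 21, None, 39, None, None, None, 45]
In a BST, the LCA of p=14, q=34 is the first node v on the
root-to-leaf path with p <= v <= q (go left if both < v, right if both > v).
Walk from root:
  at 24: 14 <= 24 <= 34, this is the LCA
LCA = 24


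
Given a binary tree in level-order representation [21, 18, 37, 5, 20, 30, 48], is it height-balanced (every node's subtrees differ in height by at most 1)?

Tree (level-order array): [21, 18, 37, 5, 20, 30, 48]
Definition: a tree is height-balanced if, at every node, |h(left) - h(right)| <= 1 (empty subtree has height -1).
Bottom-up per-node check:
  node 5: h_left=-1, h_right=-1, diff=0 [OK], height=0
  node 20: h_left=-1, h_right=-1, diff=0 [OK], height=0
  node 18: h_left=0, h_right=0, diff=0 [OK], height=1
  node 30: h_left=-1, h_right=-1, diff=0 [OK], height=0
  node 48: h_left=-1, h_right=-1, diff=0 [OK], height=0
  node 37: h_left=0, h_right=0, diff=0 [OK], height=1
  node 21: h_left=1, h_right=1, diff=0 [OK], height=2
All nodes satisfy the balance condition.
Result: Balanced


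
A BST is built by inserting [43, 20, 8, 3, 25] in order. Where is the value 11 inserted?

Starting tree (level order): [43, 20, None, 8, 25, 3]
Insertion path: 43 -> 20 -> 8
Result: insert 11 as right child of 8
Final tree (level order): [43, 20, None, 8, 25, 3, 11]


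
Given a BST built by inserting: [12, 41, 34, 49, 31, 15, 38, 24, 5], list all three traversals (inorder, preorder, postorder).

Tree insertion order: [12, 41, 34, 49, 31, 15, 38, 24, 5]
Tree (level-order array): [12, 5, 41, None, None, 34, 49, 31, 38, None, None, 15, None, None, None, None, 24]
Inorder (L, root, R): [5, 12, 15, 24, 31, 34, 38, 41, 49]
Preorder (root, L, R): [12, 5, 41, 34, 31, 15, 24, 38, 49]
Postorder (L, R, root): [5, 24, 15, 31, 38, 34, 49, 41, 12]


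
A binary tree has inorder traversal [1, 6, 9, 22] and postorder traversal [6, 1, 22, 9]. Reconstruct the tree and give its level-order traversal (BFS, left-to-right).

Inorder:   [1, 6, 9, 22]
Postorder: [6, 1, 22, 9]
Algorithm: postorder visits root last, so walk postorder right-to-left;
each value is the root of the current inorder slice — split it at that
value, recurse on the right subtree first, then the left.
Recursive splits:
  root=9; inorder splits into left=[1, 6], right=[22]
  root=22; inorder splits into left=[], right=[]
  root=1; inorder splits into left=[], right=[6]
  root=6; inorder splits into left=[], right=[]
Reconstructed level-order: [9, 1, 22, 6]


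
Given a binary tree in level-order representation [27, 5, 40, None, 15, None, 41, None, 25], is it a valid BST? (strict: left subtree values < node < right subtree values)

Level-order array: [27, 5, 40, None, 15, None, 41, None, 25]
Validate using subtree bounds (lo, hi): at each node, require lo < value < hi,
then recurse left with hi=value and right with lo=value.
Preorder trace (stopping at first violation):
  at node 27 with bounds (-inf, +inf): OK
  at node 5 with bounds (-inf, 27): OK
  at node 15 with bounds (5, 27): OK
  at node 25 with bounds (15, 27): OK
  at node 40 with bounds (27, +inf): OK
  at node 41 with bounds (40, +inf): OK
No violation found at any node.
Result: Valid BST


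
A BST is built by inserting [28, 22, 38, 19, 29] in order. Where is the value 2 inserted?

Starting tree (level order): [28, 22, 38, 19, None, 29]
Insertion path: 28 -> 22 -> 19
Result: insert 2 as left child of 19
Final tree (level order): [28, 22, 38, 19, None, 29, None, 2]


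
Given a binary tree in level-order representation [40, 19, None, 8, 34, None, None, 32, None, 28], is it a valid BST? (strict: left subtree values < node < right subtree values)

Level-order array: [40, 19, None, 8, 34, None, None, 32, None, 28]
Validate using subtree bounds (lo, hi): at each node, require lo < value < hi,
then recurse left with hi=value and right with lo=value.
Preorder trace (stopping at first violation):
  at node 40 with bounds (-inf, +inf): OK
  at node 19 with bounds (-inf, 40): OK
  at node 8 with bounds (-inf, 19): OK
  at node 34 with bounds (19, 40): OK
  at node 32 with bounds (19, 34): OK
  at node 28 with bounds (19, 32): OK
No violation found at any node.
Result: Valid BST


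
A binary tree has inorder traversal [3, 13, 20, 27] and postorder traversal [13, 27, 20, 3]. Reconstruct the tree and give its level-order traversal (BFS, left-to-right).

Inorder:   [3, 13, 20, 27]
Postorder: [13, 27, 20, 3]
Algorithm: postorder visits root last, so walk postorder right-to-left;
each value is the root of the current inorder slice — split it at that
value, recurse on the right subtree first, then the left.
Recursive splits:
  root=3; inorder splits into left=[], right=[13, 20, 27]
  root=20; inorder splits into left=[13], right=[27]
  root=27; inorder splits into left=[], right=[]
  root=13; inorder splits into left=[], right=[]
Reconstructed level-order: [3, 20, 13, 27]


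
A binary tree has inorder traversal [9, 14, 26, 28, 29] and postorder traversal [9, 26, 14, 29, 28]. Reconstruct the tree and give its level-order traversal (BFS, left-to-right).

Inorder:   [9, 14, 26, 28, 29]
Postorder: [9, 26, 14, 29, 28]
Algorithm: postorder visits root last, so walk postorder right-to-left;
each value is the root of the current inorder slice — split it at that
value, recurse on the right subtree first, then the left.
Recursive splits:
  root=28; inorder splits into left=[9, 14, 26], right=[29]
  root=29; inorder splits into left=[], right=[]
  root=14; inorder splits into left=[9], right=[26]
  root=26; inorder splits into left=[], right=[]
  root=9; inorder splits into left=[], right=[]
Reconstructed level-order: [28, 14, 29, 9, 26]


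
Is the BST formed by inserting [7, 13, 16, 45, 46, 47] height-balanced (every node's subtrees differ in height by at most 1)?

Tree (level-order array): [7, None, 13, None, 16, None, 45, None, 46, None, 47]
Definition: a tree is height-balanced if, at every node, |h(left) - h(right)| <= 1 (empty subtree has height -1).
Bottom-up per-node check:
  node 47: h_left=-1, h_right=-1, diff=0 [OK], height=0
  node 46: h_left=-1, h_right=0, diff=1 [OK], height=1
  node 45: h_left=-1, h_right=1, diff=2 [FAIL (|-1-1|=2 > 1)], height=2
  node 16: h_left=-1, h_right=2, diff=3 [FAIL (|-1-2|=3 > 1)], height=3
  node 13: h_left=-1, h_right=3, diff=4 [FAIL (|-1-3|=4 > 1)], height=4
  node 7: h_left=-1, h_right=4, diff=5 [FAIL (|-1-4|=5 > 1)], height=5
Node 45 violates the condition: |-1 - 1| = 2 > 1.
Result: Not balanced


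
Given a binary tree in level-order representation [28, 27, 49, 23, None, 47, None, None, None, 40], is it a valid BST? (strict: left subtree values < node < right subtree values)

Level-order array: [28, 27, 49, 23, None, 47, None, None, None, 40]
Validate using subtree bounds (lo, hi): at each node, require lo < value < hi,
then recurse left with hi=value and right with lo=value.
Preorder trace (stopping at first violation):
  at node 28 with bounds (-inf, +inf): OK
  at node 27 with bounds (-inf, 28): OK
  at node 23 with bounds (-inf, 27): OK
  at node 49 with bounds (28, +inf): OK
  at node 47 with bounds (28, 49): OK
  at node 40 with bounds (28, 47): OK
No violation found at any node.
Result: Valid BST


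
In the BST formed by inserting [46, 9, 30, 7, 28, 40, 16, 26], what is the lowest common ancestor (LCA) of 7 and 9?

Tree insertion order: [46, 9, 30, 7, 28, 40, 16, 26]
Tree (level-order array): [46, 9, None, 7, 30, None, None, 28, 40, 16, None, None, None, None, 26]
In a BST, the LCA of p=7, q=9 is the first node v on the
root-to-leaf path with p <= v <= q (go left if both < v, right if both > v).
Walk from root:
  at 46: both 7 and 9 < 46, go left
  at 9: 7 <= 9 <= 9, this is the LCA
LCA = 9


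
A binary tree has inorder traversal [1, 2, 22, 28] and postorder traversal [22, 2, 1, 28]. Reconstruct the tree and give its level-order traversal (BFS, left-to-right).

Inorder:   [1, 2, 22, 28]
Postorder: [22, 2, 1, 28]
Algorithm: postorder visits root last, so walk postorder right-to-left;
each value is the root of the current inorder slice — split it at that
value, recurse on the right subtree first, then the left.
Recursive splits:
  root=28; inorder splits into left=[1, 2, 22], right=[]
  root=1; inorder splits into left=[], right=[2, 22]
  root=2; inorder splits into left=[], right=[22]
  root=22; inorder splits into left=[], right=[]
Reconstructed level-order: [28, 1, 2, 22]


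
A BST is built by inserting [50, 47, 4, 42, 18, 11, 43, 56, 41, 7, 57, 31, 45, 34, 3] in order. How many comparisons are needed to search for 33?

Search path for 33: 50 -> 47 -> 4 -> 42 -> 18 -> 41 -> 31 -> 34
Found: False
Comparisons: 8


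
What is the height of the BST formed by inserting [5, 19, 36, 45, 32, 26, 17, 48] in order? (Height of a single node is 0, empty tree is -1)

Insertion order: [5, 19, 36, 45, 32, 26, 17, 48]
Tree (level-order array): [5, None, 19, 17, 36, None, None, 32, 45, 26, None, None, 48]
Compute height bottom-up (empty subtree = -1):
  height(17) = 1 + max(-1, -1) = 0
  height(26) = 1 + max(-1, -1) = 0
  height(32) = 1 + max(0, -1) = 1
  height(48) = 1 + max(-1, -1) = 0
  height(45) = 1 + max(-1, 0) = 1
  height(36) = 1 + max(1, 1) = 2
  height(19) = 1 + max(0, 2) = 3
  height(5) = 1 + max(-1, 3) = 4
Height = 4


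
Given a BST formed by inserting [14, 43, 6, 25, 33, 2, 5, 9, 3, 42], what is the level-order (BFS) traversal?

Tree insertion order: [14, 43, 6, 25, 33, 2, 5, 9, 3, 42]
Tree (level-order array): [14, 6, 43, 2, 9, 25, None, None, 5, None, None, None, 33, 3, None, None, 42]
BFS from the root, enqueuing left then right child of each popped node:
  queue [14] -> pop 14, enqueue [6, 43], visited so far: [14]
  queue [6, 43] -> pop 6, enqueue [2, 9], visited so far: [14, 6]
  queue [43, 2, 9] -> pop 43, enqueue [25], visited so far: [14, 6, 43]
  queue [2, 9, 25] -> pop 2, enqueue [5], visited so far: [14, 6, 43, 2]
  queue [9, 25, 5] -> pop 9, enqueue [none], visited so far: [14, 6, 43, 2, 9]
  queue [25, 5] -> pop 25, enqueue [33], visited so far: [14, 6, 43, 2, 9, 25]
  queue [5, 33] -> pop 5, enqueue [3], visited so far: [14, 6, 43, 2, 9, 25, 5]
  queue [33, 3] -> pop 33, enqueue [42], visited so far: [14, 6, 43, 2, 9, 25, 5, 33]
  queue [3, 42] -> pop 3, enqueue [none], visited so far: [14, 6, 43, 2, 9, 25, 5, 33, 3]
  queue [42] -> pop 42, enqueue [none], visited so far: [14, 6, 43, 2, 9, 25, 5, 33, 3, 42]
Result: [14, 6, 43, 2, 9, 25, 5, 33, 3, 42]
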